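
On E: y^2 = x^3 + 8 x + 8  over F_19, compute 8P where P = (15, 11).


k = 8 = 1000_2 (binary, LSB first: 0001)
Double-and-add from P = (15, 11):
  bit 0 = 0: acc unchanged = O
  bit 1 = 0: acc unchanged = O
  bit 2 = 0: acc unchanged = O
  bit 3 = 1: acc = O + (1, 6) = (1, 6)

8P = (1, 6)


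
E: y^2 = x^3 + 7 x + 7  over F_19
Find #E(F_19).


For each x in F_19, count y with y^2 = x^3 + 7 x + 7 mod 19:
  x = 0: RHS = 7, y in [8, 11]  -> 2 point(s)
  x = 3: RHS = 17, y in [6, 13]  -> 2 point(s)
  x = 4: RHS = 4, y in [2, 17]  -> 2 point(s)
  x = 7: RHS = 0, y in [0]  -> 1 point(s)
  x = 8: RHS = 5, y in [9, 10]  -> 2 point(s)
  x = 9: RHS = 1, y in [1, 18]  -> 2 point(s)
  x = 11: RHS = 9, y in [3, 16]  -> 2 point(s)
  x = 16: RHS = 16, y in [4, 15]  -> 2 point(s)
  x = 17: RHS = 4, y in [2, 17]  -> 2 point(s)
Affine points: 17. Add the point at infinity: total = 18.

#E(F_19) = 18


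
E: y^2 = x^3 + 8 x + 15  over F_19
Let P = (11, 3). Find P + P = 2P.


Doubling: s = (3 x1^2 + a) / (2 y1)
s = (3*11^2 + 8) / (2*3) mod 19 = 8
x3 = s^2 - 2 x1 mod 19 = 8^2 - 2*11 = 4
y3 = s (x1 - x3) - y1 mod 19 = 8 * (11 - 4) - 3 = 15

2P = (4, 15)


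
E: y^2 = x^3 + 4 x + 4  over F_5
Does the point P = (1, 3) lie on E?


Check whether y^2 = x^3 + 4 x + 4 (mod 5) for (x, y) = (1, 3).
LHS: y^2 = 3^2 mod 5 = 4
RHS: x^3 + 4 x + 4 = 1^3 + 4*1 + 4 mod 5 = 4
LHS = RHS

Yes, on the curve


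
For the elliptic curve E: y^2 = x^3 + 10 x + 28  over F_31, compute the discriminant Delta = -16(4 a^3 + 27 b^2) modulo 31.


4 a^3 + 27 b^2 = 4*10^3 + 27*28^2 = 4000 + 21168 = 25168
Delta = -16 * (25168) = -402688
Delta mod 31 = 2

Delta = 2 (mod 31)


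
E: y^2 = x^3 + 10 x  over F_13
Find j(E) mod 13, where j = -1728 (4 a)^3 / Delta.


Delta = -16(4 a^3 + 27 b^2) mod 13 = 12
-1728 * (4 a)^3 = -1728 * (4*10)^3 mod 13 = 1
j = 1 * 12^(-1) mod 13 = 12

j = 12 (mod 13)


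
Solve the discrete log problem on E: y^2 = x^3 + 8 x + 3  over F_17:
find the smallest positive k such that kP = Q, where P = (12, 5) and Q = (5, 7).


Enumerate multiples of P until we hit Q = (5, 7):
  1P = (12, 5)
  2P = (8, 1)
  3P = (15, 9)
  4P = (5, 10)
  5P = (13, 3)
  6P = (13, 14)
  7P = (5, 7)
Match found at i = 7.

k = 7


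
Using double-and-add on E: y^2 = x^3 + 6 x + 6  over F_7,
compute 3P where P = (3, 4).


k = 3 = 11_2 (binary, LSB first: 11)
Double-and-add from P = (3, 4):
  bit 0 = 1: acc = O + (3, 4) = (3, 4)
  bit 1 = 1: acc = (3, 4) + (5, 0) = (3, 3)

3P = (3, 3)


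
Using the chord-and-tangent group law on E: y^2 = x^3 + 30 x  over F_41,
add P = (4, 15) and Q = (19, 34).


P != Q, so use the chord formula.
s = (y2 - y1) / (x2 - x1) = (19) / (15) mod 41 = 4
x3 = s^2 - x1 - x2 mod 41 = 4^2 - 4 - 19 = 34
y3 = s (x1 - x3) - y1 mod 41 = 4 * (4 - 34) - 15 = 29

P + Q = (34, 29)


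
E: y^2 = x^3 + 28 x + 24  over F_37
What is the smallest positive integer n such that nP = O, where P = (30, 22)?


Compute successive multiples of P until we hit O:
  1P = (30, 22)
  2P = (10, 34)
  3P = (24, 4)
  4P = (29, 18)
  5P = (31, 11)
  6P = (23, 12)
  7P = (17, 23)
  8P = (20, 0)
  ... (continuing to 16P)
  16P = O

ord(P) = 16


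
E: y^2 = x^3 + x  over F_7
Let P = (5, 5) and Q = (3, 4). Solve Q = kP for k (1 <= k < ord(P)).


Enumerate multiples of P until we hit Q = (3, 4):
  1P = (5, 5)
  2P = (1, 3)
  3P = (3, 3)
  4P = (0, 0)
  5P = (3, 4)
Match found at i = 5.

k = 5


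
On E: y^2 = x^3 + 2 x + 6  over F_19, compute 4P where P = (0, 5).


k = 4 = 100_2 (binary, LSB first: 001)
Double-and-add from P = (0, 5):
  bit 0 = 0: acc unchanged = O
  bit 1 = 0: acc unchanged = O
  bit 2 = 1: acc = O + (10, 0) = (10, 0)

4P = (10, 0)


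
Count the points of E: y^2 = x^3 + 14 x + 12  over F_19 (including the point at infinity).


For each x in F_19, count y with y^2 = x^3 + 14 x + 12 mod 19:
  x = 3: RHS = 5, y in [9, 10]  -> 2 point(s)
  x = 5: RHS = 17, y in [6, 13]  -> 2 point(s)
  x = 7: RHS = 16, y in [4, 15]  -> 2 point(s)
  x = 8: RHS = 9, y in [3, 16]  -> 2 point(s)
  x = 13: RHS = 16, y in [4, 15]  -> 2 point(s)
  x = 14: RHS = 7, y in [8, 11]  -> 2 point(s)
  x = 15: RHS = 6, y in [5, 14]  -> 2 point(s)
  x = 16: RHS = 0, y in [0]  -> 1 point(s)
  x = 18: RHS = 16, y in [4, 15]  -> 2 point(s)
Affine points: 17. Add the point at infinity: total = 18.

#E(F_19) = 18


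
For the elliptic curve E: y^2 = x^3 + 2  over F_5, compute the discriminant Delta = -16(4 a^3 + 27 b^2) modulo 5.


4 a^3 + 27 b^2 = 4*0^3 + 27*2^2 = 0 + 108 = 108
Delta = -16 * (108) = -1728
Delta mod 5 = 2

Delta = 2 (mod 5)


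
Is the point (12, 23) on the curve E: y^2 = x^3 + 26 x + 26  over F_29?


Check whether y^2 = x^3 + 26 x + 26 (mod 29) for (x, y) = (12, 23).
LHS: y^2 = 23^2 mod 29 = 7
RHS: x^3 + 26 x + 26 = 12^3 + 26*12 + 26 mod 29 = 7
LHS = RHS

Yes, on the curve


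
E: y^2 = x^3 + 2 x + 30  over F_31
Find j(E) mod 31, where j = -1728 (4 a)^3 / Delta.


Delta = -16(4 a^3 + 27 b^2) mod 31 = 17
-1728 * (4 a)^3 = -1728 * (4*2)^3 mod 31 = 4
j = 4 * 17^(-1) mod 31 = 13

j = 13 (mod 31)


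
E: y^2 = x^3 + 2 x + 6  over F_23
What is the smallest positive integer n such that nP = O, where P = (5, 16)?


Compute successive multiples of P until we hit O:
  1P = (5, 16)
  2P = (3, 19)
  3P = (0, 11)
  4P = (19, 16)
  5P = (22, 7)
  6P = (4, 20)
  7P = (7, 15)
  8P = (17, 13)
  ... (continuing to 29P)
  29P = O

ord(P) = 29


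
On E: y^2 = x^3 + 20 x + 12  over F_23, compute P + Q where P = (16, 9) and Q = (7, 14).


P != Q, so use the chord formula.
s = (y2 - y1) / (x2 - x1) = (5) / (14) mod 23 = 2
x3 = s^2 - x1 - x2 mod 23 = 2^2 - 16 - 7 = 4
y3 = s (x1 - x3) - y1 mod 23 = 2 * (16 - 4) - 9 = 15

P + Q = (4, 15)


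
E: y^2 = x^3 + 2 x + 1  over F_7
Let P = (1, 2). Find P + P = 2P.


Doubling: s = (3 x1^2 + a) / (2 y1)
s = (3*1^2 + 2) / (2*2) mod 7 = 3
x3 = s^2 - 2 x1 mod 7 = 3^2 - 2*1 = 0
y3 = s (x1 - x3) - y1 mod 7 = 3 * (1 - 0) - 2 = 1

2P = (0, 1)


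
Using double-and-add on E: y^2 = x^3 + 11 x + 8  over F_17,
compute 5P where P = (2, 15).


k = 5 = 101_2 (binary, LSB first: 101)
Double-and-add from P = (2, 15):
  bit 0 = 1: acc = O + (2, 15) = (2, 15)
  bit 1 = 0: acc unchanged = (2, 15)
  bit 2 = 1: acc = (2, 15) + (12, 10) = (16, 9)

5P = (16, 9)


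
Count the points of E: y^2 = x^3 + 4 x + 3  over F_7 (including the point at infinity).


For each x in F_7, count y with y^2 = x^3 + 4 x + 3 mod 7:
  x = 1: RHS = 1, y in [1, 6]  -> 2 point(s)
  x = 3: RHS = 0, y in [0]  -> 1 point(s)
  x = 5: RHS = 1, y in [1, 6]  -> 2 point(s)
Affine points: 5. Add the point at infinity: total = 6.

#E(F_7) = 6


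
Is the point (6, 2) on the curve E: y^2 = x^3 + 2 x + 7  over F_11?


Check whether y^2 = x^3 + 2 x + 7 (mod 11) for (x, y) = (6, 2).
LHS: y^2 = 2^2 mod 11 = 4
RHS: x^3 + 2 x + 7 = 6^3 + 2*6 + 7 mod 11 = 4
LHS = RHS

Yes, on the curve


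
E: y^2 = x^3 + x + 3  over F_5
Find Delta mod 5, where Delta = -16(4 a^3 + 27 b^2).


4 a^3 + 27 b^2 = 4*1^3 + 27*3^2 = 4 + 243 = 247
Delta = -16 * (247) = -3952
Delta mod 5 = 3

Delta = 3 (mod 5)


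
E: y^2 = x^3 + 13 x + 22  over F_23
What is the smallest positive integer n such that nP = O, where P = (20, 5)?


Compute successive multiples of P until we hit O:
  1P = (20, 5)
  2P = (22, 10)
  3P = (16, 5)
  4P = (10, 18)
  5P = (17, 21)
  6P = (17, 2)
  7P = (10, 5)
  8P = (16, 18)
  ... (continuing to 11P)
  11P = O

ord(P) = 11


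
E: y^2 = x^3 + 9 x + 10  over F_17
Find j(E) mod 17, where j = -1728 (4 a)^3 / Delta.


Delta = -16(4 a^3 + 27 b^2) mod 17 = 6
-1728 * (4 a)^3 = -1728 * (4*9)^3 mod 17 = 14
j = 14 * 6^(-1) mod 17 = 8

j = 8 (mod 17)


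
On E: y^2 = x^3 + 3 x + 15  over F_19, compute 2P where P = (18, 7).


Doubling: s = (3 x1^2 + a) / (2 y1)
s = (3*18^2 + 3) / (2*7) mod 19 = 14
x3 = s^2 - 2 x1 mod 19 = 14^2 - 2*18 = 8
y3 = s (x1 - x3) - y1 mod 19 = 14 * (18 - 8) - 7 = 0

2P = (8, 0)


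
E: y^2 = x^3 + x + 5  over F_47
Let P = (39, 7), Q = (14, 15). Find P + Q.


P != Q, so use the chord formula.
s = (y2 - y1) / (x2 - x1) = (8) / (22) mod 47 = 26
x3 = s^2 - x1 - x2 mod 47 = 26^2 - 39 - 14 = 12
y3 = s (x1 - x3) - y1 mod 47 = 26 * (39 - 12) - 7 = 37

P + Q = (12, 37)


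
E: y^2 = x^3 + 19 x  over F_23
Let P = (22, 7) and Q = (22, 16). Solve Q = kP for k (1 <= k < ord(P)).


Enumerate multiples of P until we hit Q = (22, 16):
  1P = (22, 7)
  2P = (4, 18)
  3P = (0, 0)
  4P = (4, 5)
  5P = (22, 16)
Match found at i = 5.

k = 5


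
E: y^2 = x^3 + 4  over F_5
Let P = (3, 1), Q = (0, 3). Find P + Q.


P != Q, so use the chord formula.
s = (y2 - y1) / (x2 - x1) = (2) / (2) mod 5 = 1
x3 = s^2 - x1 - x2 mod 5 = 1^2 - 3 - 0 = 3
y3 = s (x1 - x3) - y1 mod 5 = 1 * (3 - 3) - 1 = 4

P + Q = (3, 4)


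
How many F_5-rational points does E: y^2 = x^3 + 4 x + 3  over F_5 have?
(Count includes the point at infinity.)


For each x in F_5, count y with y^2 = x^3 + 4 x + 3 mod 5:
  x = 2: RHS = 4, y in [2, 3]  -> 2 point(s)
Affine points: 2. Add the point at infinity: total = 3.

#E(F_5) = 3


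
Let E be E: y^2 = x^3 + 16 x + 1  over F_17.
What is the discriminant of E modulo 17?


4 a^3 + 27 b^2 = 4*16^3 + 27*1^2 = 16384 + 27 = 16411
Delta = -16 * (16411) = -262576
Delta mod 17 = 6

Delta = 6 (mod 17)


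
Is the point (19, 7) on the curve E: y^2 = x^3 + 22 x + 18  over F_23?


Check whether y^2 = x^3 + 22 x + 18 (mod 23) for (x, y) = (19, 7).
LHS: y^2 = 7^2 mod 23 = 3
RHS: x^3 + 22 x + 18 = 19^3 + 22*19 + 18 mod 23 = 4
LHS != RHS

No, not on the curve


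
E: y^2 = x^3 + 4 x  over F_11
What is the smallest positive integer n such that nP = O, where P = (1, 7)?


Compute successive multiples of P until we hit O:
  1P = (1, 7)
  2P = (1, 4)
  3P = O

ord(P) = 3


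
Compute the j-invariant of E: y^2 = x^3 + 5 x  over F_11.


Delta = -16(4 a^3 + 27 b^2) mod 11 = 8
-1728 * (4 a)^3 = -1728 * (4*5)^3 mod 11 = 8
j = 8 * 8^(-1) mod 11 = 1

j = 1 (mod 11)


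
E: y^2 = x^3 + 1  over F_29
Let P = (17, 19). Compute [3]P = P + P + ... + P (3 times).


k = 3 = 11_2 (binary, LSB first: 11)
Double-and-add from P = (17, 19):
  bit 0 = 1: acc = O + (17, 19) = (17, 19)
  bit 1 = 1: acc = (17, 19) + (8, 7) = (9, 11)

3P = (9, 11)


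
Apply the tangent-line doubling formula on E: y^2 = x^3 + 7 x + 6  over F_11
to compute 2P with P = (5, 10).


Doubling: s = (3 x1^2 + a) / (2 y1)
s = (3*5^2 + 7) / (2*10) mod 11 = 3
x3 = s^2 - 2 x1 mod 11 = 3^2 - 2*5 = 10
y3 = s (x1 - x3) - y1 mod 11 = 3 * (5 - 10) - 10 = 8

2P = (10, 8)


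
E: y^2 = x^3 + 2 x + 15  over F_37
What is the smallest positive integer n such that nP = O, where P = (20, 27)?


Compute successive multiples of P until we hit O:
  1P = (20, 27)
  2P = (30, 19)
  3P = (35, 22)
  4P = (15, 33)
  5P = (36, 7)
  6P = (8, 32)
  7P = (12, 19)
  8P = (6, 24)
  ... (continuing to 40P)
  40P = O

ord(P) = 40


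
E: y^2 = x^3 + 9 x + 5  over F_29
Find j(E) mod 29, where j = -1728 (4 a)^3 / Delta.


Delta = -16(4 a^3 + 27 b^2) mod 29 = 22
-1728 * (4 a)^3 = -1728 * (4*9)^3 mod 29 = 27
j = 27 * 22^(-1) mod 29 = 21

j = 21 (mod 29)


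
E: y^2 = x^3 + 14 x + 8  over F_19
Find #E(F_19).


For each x in F_19, count y with y^2 = x^3 + 14 x + 8 mod 19:
  x = 1: RHS = 4, y in [2, 17]  -> 2 point(s)
  x = 2: RHS = 6, y in [5, 14]  -> 2 point(s)
  x = 3: RHS = 1, y in [1, 18]  -> 2 point(s)
  x = 6: RHS = 4, y in [2, 17]  -> 2 point(s)
  x = 8: RHS = 5, y in [9, 10]  -> 2 point(s)
  x = 11: RHS = 11, y in [7, 12]  -> 2 point(s)
  x = 12: RHS = 4, y in [2, 17]  -> 2 point(s)
Affine points: 14. Add the point at infinity: total = 15.

#E(F_19) = 15


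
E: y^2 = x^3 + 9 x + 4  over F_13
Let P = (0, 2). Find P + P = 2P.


Doubling: s = (3 x1^2 + a) / (2 y1)
s = (3*0^2 + 9) / (2*2) mod 13 = 12
x3 = s^2 - 2 x1 mod 13 = 12^2 - 2*0 = 1
y3 = s (x1 - x3) - y1 mod 13 = 12 * (0 - 1) - 2 = 12

2P = (1, 12)


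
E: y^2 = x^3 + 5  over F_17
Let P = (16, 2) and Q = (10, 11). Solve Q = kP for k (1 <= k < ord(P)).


Enumerate multiples of P until we hit Q = (10, 11):
  1P = (16, 2)
  2P = (10, 11)
Match found at i = 2.

k = 2


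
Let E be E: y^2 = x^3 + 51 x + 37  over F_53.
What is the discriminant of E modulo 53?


4 a^3 + 27 b^2 = 4*51^3 + 27*37^2 = 530604 + 36963 = 567567
Delta = -16 * (567567) = -9081072
Delta mod 53 = 1

Delta = 1 (mod 53)


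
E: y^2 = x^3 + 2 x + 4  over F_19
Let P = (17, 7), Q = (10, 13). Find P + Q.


P != Q, so use the chord formula.
s = (y2 - y1) / (x2 - x1) = (6) / (12) mod 19 = 10
x3 = s^2 - x1 - x2 mod 19 = 10^2 - 17 - 10 = 16
y3 = s (x1 - x3) - y1 mod 19 = 10 * (17 - 16) - 7 = 3

P + Q = (16, 3)


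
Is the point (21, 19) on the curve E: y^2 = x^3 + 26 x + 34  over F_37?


Check whether y^2 = x^3 + 26 x + 34 (mod 37) for (x, y) = (21, 19).
LHS: y^2 = 19^2 mod 37 = 28
RHS: x^3 + 26 x + 34 = 21^3 + 26*21 + 34 mod 37 = 36
LHS != RHS

No, not on the curve


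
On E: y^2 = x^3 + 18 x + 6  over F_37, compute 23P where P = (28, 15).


k = 23 = 10111_2 (binary, LSB first: 11101)
Double-and-add from P = (28, 15):
  bit 0 = 1: acc = O + (28, 15) = (28, 15)
  bit 1 = 1: acc = (28, 15) + (6, 21) = (15, 5)
  bit 2 = 1: acc = (15, 5) + (34, 6) = (29, 4)
  bit 3 = 0: acc unchanged = (29, 4)
  bit 4 = 1: acc = (29, 4) + (21, 32) = (27, 26)

23P = (27, 26)


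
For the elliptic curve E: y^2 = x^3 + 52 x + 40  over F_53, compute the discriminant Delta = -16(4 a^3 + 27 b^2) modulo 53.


4 a^3 + 27 b^2 = 4*52^3 + 27*40^2 = 562432 + 43200 = 605632
Delta = -16 * (605632) = -9690112
Delta mod 53 = 37

Delta = 37 (mod 53)


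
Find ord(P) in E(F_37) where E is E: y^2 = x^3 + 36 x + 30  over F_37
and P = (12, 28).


Compute successive multiples of P until we hit O:
  1P = (12, 28)
  2P = (23, 36)
  3P = (1, 17)
  4P = (25, 33)
  5P = (10, 24)
  6P = (19, 32)
  7P = (32, 24)
  8P = (33, 28)
  ... (continuing to 19P)
  19P = O

ord(P) = 19


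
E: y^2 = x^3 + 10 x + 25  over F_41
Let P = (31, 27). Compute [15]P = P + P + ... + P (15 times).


k = 15 = 1111_2 (binary, LSB first: 1111)
Double-and-add from P = (31, 27):
  bit 0 = 1: acc = O + (31, 27) = (31, 27)
  bit 1 = 1: acc = (31, 27) + (11, 21) = (20, 5)
  bit 2 = 1: acc = (20, 5) + (35, 6) = (25, 22)
  bit 3 = 1: acc = (25, 22) + (21, 36) = (38, 3)

15P = (38, 3)


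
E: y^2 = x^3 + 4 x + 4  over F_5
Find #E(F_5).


For each x in F_5, count y with y^2 = x^3 + 4 x + 4 mod 5:
  x = 0: RHS = 4, y in [2, 3]  -> 2 point(s)
  x = 1: RHS = 4, y in [2, 3]  -> 2 point(s)
  x = 2: RHS = 0, y in [0]  -> 1 point(s)
  x = 4: RHS = 4, y in [2, 3]  -> 2 point(s)
Affine points: 7. Add the point at infinity: total = 8.

#E(F_5) = 8


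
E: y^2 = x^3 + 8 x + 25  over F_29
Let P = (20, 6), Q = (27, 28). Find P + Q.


P != Q, so use the chord formula.
s = (y2 - y1) / (x2 - x1) = (22) / (7) mod 29 = 28
x3 = s^2 - x1 - x2 mod 29 = 28^2 - 20 - 27 = 12
y3 = s (x1 - x3) - y1 mod 29 = 28 * (20 - 12) - 6 = 15

P + Q = (12, 15)


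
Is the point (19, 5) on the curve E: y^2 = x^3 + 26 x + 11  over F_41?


Check whether y^2 = x^3 + 26 x + 11 (mod 41) for (x, y) = (19, 5).
LHS: y^2 = 5^2 mod 41 = 25
RHS: x^3 + 26 x + 11 = 19^3 + 26*19 + 11 mod 41 = 25
LHS = RHS

Yes, on the curve


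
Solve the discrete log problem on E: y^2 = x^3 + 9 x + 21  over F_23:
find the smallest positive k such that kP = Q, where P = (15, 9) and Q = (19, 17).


Enumerate multiples of P until we hit Q = (19, 17):
  1P = (15, 9)
  2P = (11, 5)
  3P = (21, 8)
  4P = (3, 12)
  5P = (18, 9)
  6P = (13, 14)
  7P = (7, 17)
  8P = (2, 1)
  9P = (14, 4)
  10P = (19, 17)
Match found at i = 10.

k = 10


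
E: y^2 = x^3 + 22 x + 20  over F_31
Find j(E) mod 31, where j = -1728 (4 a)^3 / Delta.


Delta = -16(4 a^3 + 27 b^2) mod 31 = 26
-1728 * (4 a)^3 = -1728 * (4*22)^3 mod 31 = 23
j = 23 * 26^(-1) mod 31 = 14

j = 14 (mod 31)


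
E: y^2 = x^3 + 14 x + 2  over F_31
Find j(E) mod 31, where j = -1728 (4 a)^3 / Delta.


Delta = -16(4 a^3 + 27 b^2) mod 31 = 7
-1728 * (4 a)^3 = -1728 * (4*14)^3 mod 31 = 8
j = 8 * 7^(-1) mod 31 = 10

j = 10 (mod 31)


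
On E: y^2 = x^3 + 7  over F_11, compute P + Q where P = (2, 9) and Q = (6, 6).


P != Q, so use the chord formula.
s = (y2 - y1) / (x2 - x1) = (8) / (4) mod 11 = 2
x3 = s^2 - x1 - x2 mod 11 = 2^2 - 2 - 6 = 7
y3 = s (x1 - x3) - y1 mod 11 = 2 * (2 - 7) - 9 = 3

P + Q = (7, 3)


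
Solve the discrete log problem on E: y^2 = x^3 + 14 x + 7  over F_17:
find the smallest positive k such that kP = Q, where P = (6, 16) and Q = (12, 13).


Enumerate multiples of P until we hit Q = (12, 13):
  1P = (6, 16)
  2P = (3, 5)
  3P = (12, 13)
Match found at i = 3.

k = 3


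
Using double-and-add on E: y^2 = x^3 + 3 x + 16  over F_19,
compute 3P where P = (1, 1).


k = 3 = 11_2 (binary, LSB first: 11)
Double-and-add from P = (1, 1):
  bit 0 = 1: acc = O + (1, 1) = (1, 1)
  bit 1 = 1: acc = (1, 1) + (7, 0) = (1, 18)

3P = (1, 18)


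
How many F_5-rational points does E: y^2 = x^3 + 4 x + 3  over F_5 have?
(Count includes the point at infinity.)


For each x in F_5, count y with y^2 = x^3 + 4 x + 3 mod 5:
  x = 2: RHS = 4, y in [2, 3]  -> 2 point(s)
Affine points: 2. Add the point at infinity: total = 3.

#E(F_5) = 3


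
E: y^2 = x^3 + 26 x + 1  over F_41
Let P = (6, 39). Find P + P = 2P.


Doubling: s = (3 x1^2 + a) / (2 y1)
s = (3*6^2 + 26) / (2*39) mod 41 = 28
x3 = s^2 - 2 x1 mod 41 = 28^2 - 2*6 = 34
y3 = s (x1 - x3) - y1 mod 41 = 28 * (6 - 34) - 39 = 38

2P = (34, 38)


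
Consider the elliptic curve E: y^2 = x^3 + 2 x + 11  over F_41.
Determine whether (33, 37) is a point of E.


Check whether y^2 = x^3 + 2 x + 11 (mod 41) for (x, y) = (33, 37).
LHS: y^2 = 37^2 mod 41 = 16
RHS: x^3 + 2 x + 11 = 33^3 + 2*33 + 11 mod 41 = 16
LHS = RHS

Yes, on the curve


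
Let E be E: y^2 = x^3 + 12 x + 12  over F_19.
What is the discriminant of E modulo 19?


4 a^3 + 27 b^2 = 4*12^3 + 27*12^2 = 6912 + 3888 = 10800
Delta = -16 * (10800) = -172800
Delta mod 19 = 5

Delta = 5 (mod 19)


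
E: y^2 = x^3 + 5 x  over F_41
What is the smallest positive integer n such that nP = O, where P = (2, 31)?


Compute successive multiples of P until we hit O:
  1P = (2, 31)
  2P = (4, 24)
  3P = (37, 30)
  4P = (10, 36)
  5P = (39, 33)
  6P = (31, 4)
  7P = (31, 37)
  8P = (39, 8)
  ... (continuing to 13P)
  13P = O

ord(P) = 13


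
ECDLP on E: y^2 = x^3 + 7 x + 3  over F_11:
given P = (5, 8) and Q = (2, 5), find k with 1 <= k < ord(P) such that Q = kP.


Enumerate multiples of P until we hit Q = (2, 5):
  1P = (5, 8)
  2P = (2, 6)
  3P = (2, 5)
Match found at i = 3.

k = 3


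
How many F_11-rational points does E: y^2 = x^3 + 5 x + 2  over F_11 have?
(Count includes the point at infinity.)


For each x in F_11, count y with y^2 = x^3 + 5 x + 2 mod 11:
  x = 2: RHS = 9, y in [3, 8]  -> 2 point(s)
  x = 3: RHS = 0, y in [0]  -> 1 point(s)
  x = 4: RHS = 9, y in [3, 8]  -> 2 point(s)
  x = 5: RHS = 9, y in [3, 8]  -> 2 point(s)
  x = 8: RHS = 4, y in [2, 9]  -> 2 point(s)
Affine points: 9. Add the point at infinity: total = 10.

#E(F_11) = 10


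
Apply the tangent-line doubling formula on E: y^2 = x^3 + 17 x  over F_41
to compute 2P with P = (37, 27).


Doubling: s = (3 x1^2 + a) / (2 y1)
s = (3*37^2 + 17) / (2*27) mod 41 = 5
x3 = s^2 - 2 x1 mod 41 = 5^2 - 2*37 = 33
y3 = s (x1 - x3) - y1 mod 41 = 5 * (37 - 33) - 27 = 34

2P = (33, 34)


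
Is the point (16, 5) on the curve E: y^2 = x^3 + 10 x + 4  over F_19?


Check whether y^2 = x^3 + 10 x + 4 (mod 19) for (x, y) = (16, 5).
LHS: y^2 = 5^2 mod 19 = 6
RHS: x^3 + 10 x + 4 = 16^3 + 10*16 + 4 mod 19 = 4
LHS != RHS

No, not on the curve


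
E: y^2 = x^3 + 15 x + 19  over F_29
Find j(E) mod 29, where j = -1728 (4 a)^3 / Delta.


Delta = -16(4 a^3 + 27 b^2) mod 29 = 2
-1728 * (4 a)^3 = -1728 * (4*15)^3 mod 29 = 9
j = 9 * 2^(-1) mod 29 = 19

j = 19 (mod 29)


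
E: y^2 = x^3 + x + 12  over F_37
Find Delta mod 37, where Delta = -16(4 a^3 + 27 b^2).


4 a^3 + 27 b^2 = 4*1^3 + 27*12^2 = 4 + 3888 = 3892
Delta = -16 * (3892) = -62272
Delta mod 37 = 36

Delta = 36 (mod 37)


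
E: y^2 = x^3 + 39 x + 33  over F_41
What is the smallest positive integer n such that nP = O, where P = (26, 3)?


Compute successive multiples of P until we hit O:
  1P = (26, 3)
  2P = (5, 36)
  3P = (20, 11)
  4P = (15, 37)
  5P = (37, 31)
  6P = (37, 10)
  7P = (15, 4)
  8P = (20, 30)
  ... (continuing to 11P)
  11P = O

ord(P) = 11


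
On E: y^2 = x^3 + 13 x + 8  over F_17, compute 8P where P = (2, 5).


k = 8 = 1000_2 (binary, LSB first: 0001)
Double-and-add from P = (2, 5):
  bit 0 = 0: acc unchanged = O
  bit 1 = 0: acc unchanged = O
  bit 2 = 0: acc unchanged = O
  bit 3 = 1: acc = O + (9, 2) = (9, 2)

8P = (9, 2)


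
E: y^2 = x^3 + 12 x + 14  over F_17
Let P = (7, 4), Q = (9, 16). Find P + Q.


P != Q, so use the chord formula.
s = (y2 - y1) / (x2 - x1) = (12) / (2) mod 17 = 6
x3 = s^2 - x1 - x2 mod 17 = 6^2 - 7 - 9 = 3
y3 = s (x1 - x3) - y1 mod 17 = 6 * (7 - 3) - 4 = 3

P + Q = (3, 3)


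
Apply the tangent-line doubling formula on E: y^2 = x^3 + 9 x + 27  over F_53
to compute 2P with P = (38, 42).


Doubling: s = (3 x1^2 + a) / (2 y1)
s = (3*38^2 + 9) / (2*42) mod 53 = 46
x3 = s^2 - 2 x1 mod 53 = 46^2 - 2*38 = 26
y3 = s (x1 - x3) - y1 mod 53 = 46 * (38 - 26) - 42 = 33

2P = (26, 33)


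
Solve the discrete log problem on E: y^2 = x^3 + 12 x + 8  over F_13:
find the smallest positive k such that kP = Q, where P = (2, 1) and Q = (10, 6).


Enumerate multiples of P until we hit Q = (10, 6):
  1P = (2, 1)
  2P = (10, 7)
  3P = (4, 4)
  4P = (6, 6)
  5P = (9, 0)
  6P = (6, 7)
  7P = (4, 9)
  8P = (10, 6)
Match found at i = 8.

k = 8


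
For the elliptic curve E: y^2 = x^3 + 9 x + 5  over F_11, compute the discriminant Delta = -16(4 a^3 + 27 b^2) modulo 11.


4 a^3 + 27 b^2 = 4*9^3 + 27*5^2 = 2916 + 675 = 3591
Delta = -16 * (3591) = -57456
Delta mod 11 = 8

Delta = 8 (mod 11)


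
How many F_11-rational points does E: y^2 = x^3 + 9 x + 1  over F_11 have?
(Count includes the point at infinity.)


For each x in F_11, count y with y^2 = x^3 + 9 x + 1 mod 11:
  x = 0: RHS = 1, y in [1, 10]  -> 2 point(s)
  x = 1: RHS = 0, y in [0]  -> 1 point(s)
  x = 2: RHS = 5, y in [4, 7]  -> 2 point(s)
  x = 3: RHS = 0, y in [0]  -> 1 point(s)
  x = 7: RHS = 0, y in [0]  -> 1 point(s)
Affine points: 7. Add the point at infinity: total = 8.

#E(F_11) = 8


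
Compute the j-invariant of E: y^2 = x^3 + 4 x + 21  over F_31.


Delta = -16(4 a^3 + 27 b^2) mod 31 = 10
-1728 * (4 a)^3 = -1728 * (4*4)^3 mod 31 = 1
j = 1 * 10^(-1) mod 31 = 28

j = 28 (mod 31)


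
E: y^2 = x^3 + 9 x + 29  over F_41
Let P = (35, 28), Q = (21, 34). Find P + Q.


P != Q, so use the chord formula.
s = (y2 - y1) / (x2 - x1) = (6) / (27) mod 41 = 23
x3 = s^2 - x1 - x2 mod 41 = 23^2 - 35 - 21 = 22
y3 = s (x1 - x3) - y1 mod 41 = 23 * (35 - 22) - 28 = 25

P + Q = (22, 25)


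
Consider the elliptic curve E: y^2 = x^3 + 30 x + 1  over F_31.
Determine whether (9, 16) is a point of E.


Check whether y^2 = x^3 + 30 x + 1 (mod 31) for (x, y) = (9, 16).
LHS: y^2 = 16^2 mod 31 = 8
RHS: x^3 + 30 x + 1 = 9^3 + 30*9 + 1 mod 31 = 8
LHS = RHS

Yes, on the curve


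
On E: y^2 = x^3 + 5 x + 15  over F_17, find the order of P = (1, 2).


Compute successive multiples of P until we hit O:
  1P = (1, 2)
  2P = (2, 13)
  3P = (16, 3)
  4P = (13, 4)
  5P = (12, 16)
  6P = (0, 7)
  7P = (7, 11)
  8P = (7, 6)
  ... (continuing to 15P)
  15P = O

ord(P) = 15


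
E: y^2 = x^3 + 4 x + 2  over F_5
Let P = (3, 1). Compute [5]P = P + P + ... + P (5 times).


k = 5 = 101_2 (binary, LSB first: 101)
Double-and-add from P = (3, 1):
  bit 0 = 1: acc = O + (3, 1) = (3, 1)
  bit 1 = 0: acc unchanged = (3, 1)
  bit 2 = 1: acc = (3, 1) + (3, 1) = (3, 4)

5P = (3, 4)


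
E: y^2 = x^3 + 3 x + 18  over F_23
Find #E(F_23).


For each x in F_23, count y with y^2 = x^3 + 3 x + 18 mod 23:
  x = 0: RHS = 18, y in [8, 15]  -> 2 point(s)
  x = 2: RHS = 9, y in [3, 20]  -> 2 point(s)
  x = 3: RHS = 8, y in [10, 13]  -> 2 point(s)
  x = 4: RHS = 2, y in [5, 18]  -> 2 point(s)
  x = 8: RHS = 2, y in [5, 18]  -> 2 point(s)
  x = 10: RHS = 13, y in [6, 17]  -> 2 point(s)
  x = 11: RHS = 2, y in [5, 18]  -> 2 point(s)
  x = 13: RHS = 0, y in [0]  -> 1 point(s)
  x = 18: RHS = 16, y in [4, 19]  -> 2 point(s)
  x = 21: RHS = 4, y in [2, 21]  -> 2 point(s)
Affine points: 19. Add the point at infinity: total = 20.

#E(F_23) = 20


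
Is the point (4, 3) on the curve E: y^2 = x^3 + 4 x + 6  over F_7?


Check whether y^2 = x^3 + 4 x + 6 (mod 7) for (x, y) = (4, 3).
LHS: y^2 = 3^2 mod 7 = 2
RHS: x^3 + 4 x + 6 = 4^3 + 4*4 + 6 mod 7 = 2
LHS = RHS

Yes, on the curve


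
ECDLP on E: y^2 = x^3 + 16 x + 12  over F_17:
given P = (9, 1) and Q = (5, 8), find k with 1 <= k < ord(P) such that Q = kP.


Enumerate multiples of P until we hit Q = (5, 8):
  1P = (9, 1)
  2P = (3, 11)
  3P = (4, 2)
  4P = (2, 1)
  5P = (6, 16)
  6P = (10, 4)
  7P = (7, 5)
  8P = (5, 8)
Match found at i = 8.

k = 8


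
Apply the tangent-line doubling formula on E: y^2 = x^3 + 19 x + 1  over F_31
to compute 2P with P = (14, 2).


Doubling: s = (3 x1^2 + a) / (2 y1)
s = (3*14^2 + 19) / (2*2) mod 31 = 20
x3 = s^2 - 2 x1 mod 31 = 20^2 - 2*14 = 0
y3 = s (x1 - x3) - y1 mod 31 = 20 * (14 - 0) - 2 = 30

2P = (0, 30)


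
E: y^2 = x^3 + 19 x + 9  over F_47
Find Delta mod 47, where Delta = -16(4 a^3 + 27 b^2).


4 a^3 + 27 b^2 = 4*19^3 + 27*9^2 = 27436 + 2187 = 29623
Delta = -16 * (29623) = -473968
Delta mod 47 = 27

Delta = 27 (mod 47)


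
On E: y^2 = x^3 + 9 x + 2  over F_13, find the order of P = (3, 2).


Compute successive multiples of P until we hit O:
  1P = (3, 2)
  2P = (10, 0)
  3P = (3, 11)
  4P = O

ord(P) = 4


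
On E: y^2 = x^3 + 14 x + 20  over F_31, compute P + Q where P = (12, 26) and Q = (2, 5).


P != Q, so use the chord formula.
s = (y2 - y1) / (x2 - x1) = (10) / (21) mod 31 = 30
x3 = s^2 - x1 - x2 mod 31 = 30^2 - 12 - 2 = 18
y3 = s (x1 - x3) - y1 mod 31 = 30 * (12 - 18) - 26 = 11

P + Q = (18, 11)


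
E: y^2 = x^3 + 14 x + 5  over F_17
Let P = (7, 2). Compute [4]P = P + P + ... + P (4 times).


k = 4 = 100_2 (binary, LSB first: 001)
Double-and-add from P = (7, 2):
  bit 0 = 0: acc unchanged = O
  bit 1 = 0: acc unchanged = O
  bit 2 = 1: acc = O + (7, 2) = (7, 2)

4P = (7, 2)


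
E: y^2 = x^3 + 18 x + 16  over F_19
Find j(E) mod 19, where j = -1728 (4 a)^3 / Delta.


Delta = -16(4 a^3 + 27 b^2) mod 19 = 14
-1728 * (4 a)^3 = -1728 * (4*18)^3 mod 19 = 12
j = 12 * 14^(-1) mod 19 = 9

j = 9 (mod 19)


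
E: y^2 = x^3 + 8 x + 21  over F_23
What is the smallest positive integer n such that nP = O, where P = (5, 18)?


Compute successive multiples of P until we hit O:
  1P = (5, 18)
  2P = (3, 16)
  3P = (16, 17)
  4P = (6, 3)
  5P = (7, 12)
  6P = (20, 4)
  7P = (14, 18)
  8P = (4, 5)
  ... (continuing to 19P)
  19P = O

ord(P) = 19


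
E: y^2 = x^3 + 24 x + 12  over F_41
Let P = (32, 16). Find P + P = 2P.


Doubling: s = (3 x1^2 + a) / (2 y1)
s = (3*32^2 + 24) / (2*16) mod 41 = 25
x3 = s^2 - 2 x1 mod 41 = 25^2 - 2*32 = 28
y3 = s (x1 - x3) - y1 mod 41 = 25 * (32 - 28) - 16 = 2

2P = (28, 2)


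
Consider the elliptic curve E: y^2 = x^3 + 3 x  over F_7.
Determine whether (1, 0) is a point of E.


Check whether y^2 = x^3 + 3 x + 0 (mod 7) for (x, y) = (1, 0).
LHS: y^2 = 0^2 mod 7 = 0
RHS: x^3 + 3 x + 0 = 1^3 + 3*1 + 0 mod 7 = 4
LHS != RHS

No, not on the curve


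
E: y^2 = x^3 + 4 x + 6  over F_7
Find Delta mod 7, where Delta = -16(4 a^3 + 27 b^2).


4 a^3 + 27 b^2 = 4*4^3 + 27*6^2 = 256 + 972 = 1228
Delta = -16 * (1228) = -19648
Delta mod 7 = 1

Delta = 1 (mod 7)


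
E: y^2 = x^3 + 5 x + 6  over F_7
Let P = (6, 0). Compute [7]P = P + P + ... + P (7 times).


k = 7 = 111_2 (binary, LSB first: 111)
Double-and-add from P = (6, 0):
  bit 0 = 1: acc = O + (6, 0) = (6, 0)
  bit 1 = 1: acc = (6, 0) + O = (6, 0)
  bit 2 = 1: acc = (6, 0) + O = (6, 0)

7P = (6, 0)


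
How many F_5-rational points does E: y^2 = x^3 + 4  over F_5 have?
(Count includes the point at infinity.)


For each x in F_5, count y with y^2 = x^3 + 0 x + 4 mod 5:
  x = 0: RHS = 4, y in [2, 3]  -> 2 point(s)
  x = 1: RHS = 0, y in [0]  -> 1 point(s)
  x = 3: RHS = 1, y in [1, 4]  -> 2 point(s)
Affine points: 5. Add the point at infinity: total = 6.

#E(F_5) = 6


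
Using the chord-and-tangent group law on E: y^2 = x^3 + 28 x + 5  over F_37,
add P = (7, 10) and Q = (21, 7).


P != Q, so use the chord formula.
s = (y2 - y1) / (x2 - x1) = (34) / (14) mod 37 = 13
x3 = s^2 - x1 - x2 mod 37 = 13^2 - 7 - 21 = 30
y3 = s (x1 - x3) - y1 mod 37 = 13 * (7 - 30) - 10 = 24

P + Q = (30, 24)


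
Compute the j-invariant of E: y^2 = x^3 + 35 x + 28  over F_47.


Delta = -16(4 a^3 + 27 b^2) mod 47 = 42
-1728 * (4 a)^3 = -1728 * (4*35)^3 mod 47 = 36
j = 36 * 42^(-1) mod 47 = 21

j = 21 (mod 47)


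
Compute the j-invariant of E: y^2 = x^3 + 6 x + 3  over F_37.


Delta = -16(4 a^3 + 27 b^2) mod 37 = 11
-1728 * (4 a)^3 = -1728 * (4*6)^3 mod 37 = 31
j = 31 * 11^(-1) mod 37 = 23

j = 23 (mod 37)


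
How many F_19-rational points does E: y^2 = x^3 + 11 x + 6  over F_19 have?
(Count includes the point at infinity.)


For each x in F_19, count y with y^2 = x^3 + 11 x + 6 mod 19:
  x = 0: RHS = 6, y in [5, 14]  -> 2 point(s)
  x = 2: RHS = 17, y in [6, 13]  -> 2 point(s)
  x = 3: RHS = 9, y in [3, 16]  -> 2 point(s)
  x = 4: RHS = 0, y in [0]  -> 1 point(s)
  x = 8: RHS = 17, y in [6, 13]  -> 2 point(s)
  x = 9: RHS = 17, y in [6, 13]  -> 2 point(s)
  x = 12: RHS = 4, y in [2, 17]  -> 2 point(s)
  x = 13: RHS = 9, y in [3, 16]  -> 2 point(s)
  x = 14: RHS = 16, y in [4, 15]  -> 2 point(s)
Affine points: 17. Add the point at infinity: total = 18.

#E(F_19) = 18


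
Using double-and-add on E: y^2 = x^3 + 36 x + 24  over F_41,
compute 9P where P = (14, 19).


k = 9 = 1001_2 (binary, LSB first: 1001)
Double-and-add from P = (14, 19):
  bit 0 = 1: acc = O + (14, 19) = (14, 19)
  bit 1 = 0: acc unchanged = (14, 19)
  bit 2 = 0: acc unchanged = (14, 19)
  bit 3 = 1: acc = (14, 19) + (26, 39) = (22, 36)

9P = (22, 36)


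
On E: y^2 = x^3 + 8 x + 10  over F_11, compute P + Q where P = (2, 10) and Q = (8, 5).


P != Q, so use the chord formula.
s = (y2 - y1) / (x2 - x1) = (6) / (6) mod 11 = 1
x3 = s^2 - x1 - x2 mod 11 = 1^2 - 2 - 8 = 2
y3 = s (x1 - x3) - y1 mod 11 = 1 * (2 - 2) - 10 = 1

P + Q = (2, 1)


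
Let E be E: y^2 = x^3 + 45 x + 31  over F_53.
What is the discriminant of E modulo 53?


4 a^3 + 27 b^2 = 4*45^3 + 27*31^2 = 364500 + 25947 = 390447
Delta = -16 * (390447) = -6247152
Delta mod 53 = 11

Delta = 11 (mod 53)


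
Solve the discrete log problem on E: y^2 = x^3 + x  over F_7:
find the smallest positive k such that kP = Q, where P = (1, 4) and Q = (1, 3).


Enumerate multiples of P until we hit Q = (1, 3):
  1P = (1, 4)
  2P = (0, 0)
  3P = (1, 3)
Match found at i = 3.

k = 3


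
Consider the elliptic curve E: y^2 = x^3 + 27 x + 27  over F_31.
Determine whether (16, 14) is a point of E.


Check whether y^2 = x^3 + 27 x + 27 (mod 31) for (x, y) = (16, 14).
LHS: y^2 = 14^2 mod 31 = 10
RHS: x^3 + 27 x + 27 = 16^3 + 27*16 + 27 mod 31 = 29
LHS != RHS

No, not on the curve


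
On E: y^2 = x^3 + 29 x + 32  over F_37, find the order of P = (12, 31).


Compute successive multiples of P until we hit O:
  1P = (12, 31)
  2P = (24, 23)
  3P = (22, 25)
  4P = (30, 2)
  5P = (29, 19)
  6P = (23, 29)
  7P = (32, 13)
  8P = (26, 26)
  ... (continuing to 22P)
  22P = O

ord(P) = 22


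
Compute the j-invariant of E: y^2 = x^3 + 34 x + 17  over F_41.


Delta = -16(4 a^3 + 27 b^2) mod 41 = 14
-1728 * (4 a)^3 = -1728 * (4*34)^3 mod 41 = 20
j = 20 * 14^(-1) mod 41 = 19

j = 19 (mod 41)


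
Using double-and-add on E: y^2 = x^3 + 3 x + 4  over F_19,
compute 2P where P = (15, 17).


k = 2 = 10_2 (binary, LSB first: 01)
Double-and-add from P = (15, 17):
  bit 0 = 0: acc unchanged = O
  bit 1 = 1: acc = O + (15, 2) = (15, 2)

2P = (15, 2)


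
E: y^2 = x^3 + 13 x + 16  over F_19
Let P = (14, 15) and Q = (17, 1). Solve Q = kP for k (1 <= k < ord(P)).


Enumerate multiples of P until we hit Q = (17, 1):
  1P = (14, 15)
  2P = (17, 18)
  3P = (8, 10)
  4P = (13, 8)
  5P = (3, 5)
  6P = (0, 15)
  7P = (5, 4)
  8P = (9, 8)
  9P = (1, 7)
  10P = (10, 5)
  11P = (6, 5)
  12P = (16, 11)
  13P = (12, 0)
  14P = (16, 8)
  15P = (6, 14)
  16P = (10, 14)
  17P = (1, 12)
  18P = (9, 11)
  19P = (5, 15)
  20P = (0, 4)
  21P = (3, 14)
  22P = (13, 11)
  23P = (8, 9)
  24P = (17, 1)
Match found at i = 24.

k = 24


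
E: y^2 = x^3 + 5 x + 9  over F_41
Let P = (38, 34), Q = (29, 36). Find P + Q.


P != Q, so use the chord formula.
s = (y2 - y1) / (x2 - x1) = (2) / (32) mod 41 = 18
x3 = s^2 - x1 - x2 mod 41 = 18^2 - 38 - 29 = 11
y3 = s (x1 - x3) - y1 mod 41 = 18 * (38 - 11) - 34 = 1

P + Q = (11, 1)


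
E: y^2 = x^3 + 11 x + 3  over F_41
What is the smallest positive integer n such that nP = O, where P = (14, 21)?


Compute successive multiples of P until we hit O:
  1P = (14, 21)
  2P = (23, 0)
  3P = (14, 20)
  4P = O

ord(P) = 4


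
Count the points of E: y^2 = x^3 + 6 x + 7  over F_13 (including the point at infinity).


For each x in F_13, count y with y^2 = x^3 + 6 x + 7 mod 13:
  x = 1: RHS = 1, y in [1, 12]  -> 2 point(s)
  x = 2: RHS = 1, y in [1, 12]  -> 2 point(s)
  x = 3: RHS = 0, y in [0]  -> 1 point(s)
  x = 4: RHS = 4, y in [2, 11]  -> 2 point(s)
  x = 6: RHS = 12, y in [5, 8]  -> 2 point(s)
  x = 9: RHS = 10, y in [6, 7]  -> 2 point(s)
  x = 10: RHS = 1, y in [1, 12]  -> 2 point(s)
  x = 11: RHS = 0, y in [0]  -> 1 point(s)
  x = 12: RHS = 0, y in [0]  -> 1 point(s)
Affine points: 15. Add the point at infinity: total = 16.

#E(F_13) = 16


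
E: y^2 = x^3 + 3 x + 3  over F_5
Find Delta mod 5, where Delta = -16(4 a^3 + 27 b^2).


4 a^3 + 27 b^2 = 4*3^3 + 27*3^2 = 108 + 243 = 351
Delta = -16 * (351) = -5616
Delta mod 5 = 4

Delta = 4 (mod 5)


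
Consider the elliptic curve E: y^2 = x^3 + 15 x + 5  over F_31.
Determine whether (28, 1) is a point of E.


Check whether y^2 = x^3 + 15 x + 5 (mod 31) for (x, y) = (28, 1).
LHS: y^2 = 1^2 mod 31 = 1
RHS: x^3 + 15 x + 5 = 28^3 + 15*28 + 5 mod 31 = 26
LHS != RHS

No, not on the curve


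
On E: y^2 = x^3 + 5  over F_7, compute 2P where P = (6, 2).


Doubling: s = (3 x1^2 + a) / (2 y1)
s = (3*6^2 + 0) / (2*2) mod 7 = 6
x3 = s^2 - 2 x1 mod 7 = 6^2 - 2*6 = 3
y3 = s (x1 - x3) - y1 mod 7 = 6 * (6 - 3) - 2 = 2

2P = (3, 2)


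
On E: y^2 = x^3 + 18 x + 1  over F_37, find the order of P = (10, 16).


Compute successive multiples of P until we hit O:
  1P = (10, 16)
  2P = (26, 10)
  3P = (26, 27)
  4P = (10, 21)
  5P = O

ord(P) = 5


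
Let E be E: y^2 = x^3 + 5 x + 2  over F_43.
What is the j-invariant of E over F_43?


Delta = -16(4 a^3 + 27 b^2) mod 43 = 33
-1728 * (4 a)^3 = -1728 * (4*5)^3 mod 43 = 27
j = 27 * 33^(-1) mod 43 = 36

j = 36 (mod 43)


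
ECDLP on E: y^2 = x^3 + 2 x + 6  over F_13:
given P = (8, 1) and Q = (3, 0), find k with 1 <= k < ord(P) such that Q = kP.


Enumerate multiples of P until we hit Q = (3, 0):
  1P = (8, 1)
  2P = (7, 5)
  3P = (1, 10)
  4P = (3, 0)
Match found at i = 4.

k = 4


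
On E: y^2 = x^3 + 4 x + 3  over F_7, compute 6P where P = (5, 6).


k = 6 = 110_2 (binary, LSB first: 011)
Double-and-add from P = (5, 6):
  bit 0 = 0: acc unchanged = O
  bit 1 = 1: acc = O + (5, 1) = (5, 1)
  bit 2 = 1: acc = (5, 1) + (5, 6) = O

6P = O


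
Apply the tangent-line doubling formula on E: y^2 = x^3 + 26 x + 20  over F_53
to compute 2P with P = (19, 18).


Doubling: s = (3 x1^2 + a) / (2 y1)
s = (3*19^2 + 26) / (2*18) mod 53 = 47
x3 = s^2 - 2 x1 mod 53 = 47^2 - 2*19 = 51
y3 = s (x1 - x3) - y1 mod 53 = 47 * (19 - 51) - 18 = 15

2P = (51, 15)


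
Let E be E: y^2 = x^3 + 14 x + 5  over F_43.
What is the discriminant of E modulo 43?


4 a^3 + 27 b^2 = 4*14^3 + 27*5^2 = 10976 + 675 = 11651
Delta = -16 * (11651) = -186416
Delta mod 43 = 32

Delta = 32 (mod 43)


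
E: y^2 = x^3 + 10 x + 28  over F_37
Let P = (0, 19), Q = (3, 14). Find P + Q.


P != Q, so use the chord formula.
s = (y2 - y1) / (x2 - x1) = (32) / (3) mod 37 = 23
x3 = s^2 - x1 - x2 mod 37 = 23^2 - 0 - 3 = 8
y3 = s (x1 - x3) - y1 mod 37 = 23 * (0 - 8) - 19 = 19

P + Q = (8, 19)


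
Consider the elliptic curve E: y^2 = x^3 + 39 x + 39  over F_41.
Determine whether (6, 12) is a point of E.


Check whether y^2 = x^3 + 39 x + 39 (mod 41) for (x, y) = (6, 12).
LHS: y^2 = 12^2 mod 41 = 21
RHS: x^3 + 39 x + 39 = 6^3 + 39*6 + 39 mod 41 = 38
LHS != RHS

No, not on the curve


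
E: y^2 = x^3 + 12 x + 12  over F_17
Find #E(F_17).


For each x in F_17, count y with y^2 = x^3 + 12 x + 12 mod 17:
  x = 1: RHS = 8, y in [5, 12]  -> 2 point(s)
  x = 8: RHS = 8, y in [5, 12]  -> 2 point(s)
  x = 9: RHS = 16, y in [4, 13]  -> 2 point(s)
  x = 11: RHS = 13, y in [8, 9]  -> 2 point(s)
  x = 13: RHS = 2, y in [6, 11]  -> 2 point(s)
  x = 14: RHS = 0, y in [0]  -> 1 point(s)
  x = 16: RHS = 16, y in [4, 13]  -> 2 point(s)
Affine points: 13. Add the point at infinity: total = 14.

#E(F_17) = 14


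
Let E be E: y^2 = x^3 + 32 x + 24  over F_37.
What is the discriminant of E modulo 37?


4 a^3 + 27 b^2 = 4*32^3 + 27*24^2 = 131072 + 15552 = 146624
Delta = -16 * (146624) = -2345984
Delta mod 37 = 1

Delta = 1 (mod 37)


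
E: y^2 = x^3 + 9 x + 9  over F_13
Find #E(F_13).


For each x in F_13, count y with y^2 = x^3 + 9 x + 9 mod 13:
  x = 0: RHS = 9, y in [3, 10]  -> 2 point(s)
  x = 2: RHS = 9, y in [3, 10]  -> 2 point(s)
  x = 5: RHS = 10, y in [6, 7]  -> 2 point(s)
  x = 7: RHS = 12, y in [5, 8]  -> 2 point(s)
  x = 9: RHS = 0, y in [0]  -> 1 point(s)
  x = 11: RHS = 9, y in [3, 10]  -> 2 point(s)
  x = 12: RHS = 12, y in [5, 8]  -> 2 point(s)
Affine points: 13. Add the point at infinity: total = 14.

#E(F_13) = 14


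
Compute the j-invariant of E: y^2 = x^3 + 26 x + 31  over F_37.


Delta = -16(4 a^3 + 27 b^2) mod 37 = 35
-1728 * (4 a)^3 = -1728 * (4*26)^3 mod 37 = 1
j = 1 * 35^(-1) mod 37 = 18

j = 18 (mod 37)


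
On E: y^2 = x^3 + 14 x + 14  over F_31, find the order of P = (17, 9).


Compute successive multiples of P until we hit O:
  1P = (17, 9)
  2P = (29, 3)
  3P = (24, 10)
  4P = (9, 1)
  5P = (6, 2)
  6P = (2, 9)
  7P = (12, 22)
  8P = (10, 10)
  ... (continuing to 37P)
  37P = O

ord(P) = 37


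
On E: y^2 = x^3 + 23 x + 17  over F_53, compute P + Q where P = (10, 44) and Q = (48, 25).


P != Q, so use the chord formula.
s = (y2 - y1) / (x2 - x1) = (34) / (38) mod 53 = 26
x3 = s^2 - x1 - x2 mod 53 = 26^2 - 10 - 48 = 35
y3 = s (x1 - x3) - y1 mod 53 = 26 * (10 - 35) - 44 = 48

P + Q = (35, 48)


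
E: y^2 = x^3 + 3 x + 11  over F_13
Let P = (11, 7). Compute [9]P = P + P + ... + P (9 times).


k = 9 = 1001_2 (binary, LSB first: 1001)
Double-and-add from P = (11, 7):
  bit 0 = 1: acc = O + (11, 7) = (11, 7)
  bit 1 = 0: acc unchanged = (11, 7)
  bit 2 = 0: acc unchanged = (11, 7)
  bit 3 = 1: acc = (11, 7) + (10, 12) = (4, 10)

9P = (4, 10)


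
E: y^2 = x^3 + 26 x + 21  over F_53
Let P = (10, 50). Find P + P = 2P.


Doubling: s = (3 x1^2 + a) / (2 y1)
s = (3*10^2 + 26) / (2*50) mod 53 = 34
x3 = s^2 - 2 x1 mod 53 = 34^2 - 2*10 = 23
y3 = s (x1 - x3) - y1 mod 53 = 34 * (10 - 23) - 50 = 38

2P = (23, 38)


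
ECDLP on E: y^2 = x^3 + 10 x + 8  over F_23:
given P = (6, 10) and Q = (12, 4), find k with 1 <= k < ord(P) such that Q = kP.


Enumerate multiples of P until we hit Q = (12, 4):
  1P = (6, 10)
  2P = (12, 19)
  3P = (13, 14)
  4P = (17, 10)
  5P = (0, 13)
  6P = (0, 10)
  7P = (17, 13)
  8P = (13, 9)
  9P = (12, 4)
Match found at i = 9.

k = 9


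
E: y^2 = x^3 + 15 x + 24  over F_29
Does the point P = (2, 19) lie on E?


Check whether y^2 = x^3 + 15 x + 24 (mod 29) for (x, y) = (2, 19).
LHS: y^2 = 19^2 mod 29 = 13
RHS: x^3 + 15 x + 24 = 2^3 + 15*2 + 24 mod 29 = 4
LHS != RHS

No, not on the curve
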